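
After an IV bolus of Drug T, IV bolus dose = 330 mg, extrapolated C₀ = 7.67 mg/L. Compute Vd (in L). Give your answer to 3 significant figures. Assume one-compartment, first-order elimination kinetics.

Vd = Dose / C₀ = 330.0 / 7.67 = 43.02 L

43.0 L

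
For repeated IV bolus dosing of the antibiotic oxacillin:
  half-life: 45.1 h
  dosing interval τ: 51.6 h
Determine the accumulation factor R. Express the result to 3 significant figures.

k = ln2 / t½ = 0.693147 / 45.1 = 0.01537 h⁻¹
e^(−kτ) = e^(−0.01537 × 51.6) = 0.4524
Accumulation ratio R = 1 / (1 − e^(−kτ)) = 1 / (1 − 0.4524) = 1.826

1.83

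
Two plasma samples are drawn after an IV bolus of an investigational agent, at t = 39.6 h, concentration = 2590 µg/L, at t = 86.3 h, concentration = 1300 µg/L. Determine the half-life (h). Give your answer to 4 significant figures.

k = ln(C₁/C₂) / (t₂ − t₁) = ln(2590/1300) / (86.3 − 39.6)
  = 0.6893 / 46.70 = 0.01476 h⁻¹
t½ = ln2 / k = 0.693147 / 0.01476 = 46.96 h

46.96 h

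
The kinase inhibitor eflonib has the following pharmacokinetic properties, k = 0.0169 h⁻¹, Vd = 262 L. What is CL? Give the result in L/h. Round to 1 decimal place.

CL = k × Vd = 0.0169 × 262 = 4.428 L/h

4.4 L/h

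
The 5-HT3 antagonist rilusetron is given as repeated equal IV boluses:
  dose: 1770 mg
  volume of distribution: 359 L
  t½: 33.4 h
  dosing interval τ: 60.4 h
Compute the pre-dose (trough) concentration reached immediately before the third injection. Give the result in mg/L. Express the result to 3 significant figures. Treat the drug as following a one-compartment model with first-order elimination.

C₀ per dose = Dose / Vd = 1770 / 359 = 4.930 mg/L
k = ln2 / t½ = 0.693147 / 33.4 = 0.02075 h⁻¹
Fraction remaining after one interval: r = e^(−kτ) = e^(−0.02075 × 60.4) = 0.2856
Before dose 3, 2 doses have been given (aged 1τ, 2τ).
C_trough = C₀ × (r + r²) = 4.930 × (0.2856 + 0.08157) = 1.810 mg/L

1.81 mg/L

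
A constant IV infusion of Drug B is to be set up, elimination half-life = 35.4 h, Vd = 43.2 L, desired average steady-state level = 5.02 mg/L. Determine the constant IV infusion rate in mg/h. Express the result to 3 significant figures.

k = ln2 / t½ = 0.693147 / 35.4 = 0.01958 h⁻¹
CL = k × Vd = 0.01958 × 43.2 = 0.8459 L/h
At steady state, infusion rate R₀ = Css × CL = 5.02 × 0.8459 = 4.246 mg/h

4.25 mg/h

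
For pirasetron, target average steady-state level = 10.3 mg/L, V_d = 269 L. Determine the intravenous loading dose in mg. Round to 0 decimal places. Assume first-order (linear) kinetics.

2771 mg

LD = Css × Vd = 10.3 × 269 = 2771 mg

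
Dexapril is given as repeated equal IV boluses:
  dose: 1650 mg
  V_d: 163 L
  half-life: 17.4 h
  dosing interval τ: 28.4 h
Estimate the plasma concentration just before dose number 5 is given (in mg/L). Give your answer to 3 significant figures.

C₀ per dose = Dose / Vd = 1650 / 163 = 10.12 mg/L
k = ln2 / t½ = 0.693147 / 17.4 = 0.03984 h⁻¹
Fraction remaining after one interval: r = e^(−kτ) = e^(−0.03984 × 28.4) = 0.3226
Before dose 5, 4 doses have been given (aged 1τ, 2τ, 3τ, 4τ).
C_trough = C₀ × (r + r² + … + r^4) = C₀ × r(1−r^4)/(1−r)
        = 10.12 × 0.3226 × (1 − 0.01083) / (1 − 0.3226) = 4.767 mg/L

4.77 mg/L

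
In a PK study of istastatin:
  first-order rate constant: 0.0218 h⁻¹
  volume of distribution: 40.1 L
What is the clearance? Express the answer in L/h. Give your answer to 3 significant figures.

0.874 L/h

CL = k × Vd = 0.0218 × 40.1 = 0.8742 L/h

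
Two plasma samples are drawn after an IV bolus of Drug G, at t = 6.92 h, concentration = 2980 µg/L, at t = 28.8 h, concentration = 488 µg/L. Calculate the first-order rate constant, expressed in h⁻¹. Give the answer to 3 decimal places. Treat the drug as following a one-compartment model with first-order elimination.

0.083 h⁻¹

k = ln(C₁/C₂) / (t₂ − t₁) = ln(2980/488) / (28.8 − 6.92)
  = 1.809 / 21.88 = 0.08268 h⁻¹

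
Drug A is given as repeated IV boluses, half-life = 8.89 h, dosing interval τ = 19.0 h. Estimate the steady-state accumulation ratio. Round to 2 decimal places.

1.29

k = ln2 / t½ = 0.693147 / 8.89 = 0.07797 h⁻¹
e^(−kτ) = e^(−0.07797 × 19.0) = 0.2273
Accumulation ratio R = 1 / (1 − e^(−kτ)) = 1 / (1 − 0.2273) = 1.294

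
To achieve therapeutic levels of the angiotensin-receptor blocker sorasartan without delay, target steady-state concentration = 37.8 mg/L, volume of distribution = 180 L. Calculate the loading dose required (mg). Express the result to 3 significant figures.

LD = Css × Vd = 37.8 × 180 = 6804 mg

6800 mg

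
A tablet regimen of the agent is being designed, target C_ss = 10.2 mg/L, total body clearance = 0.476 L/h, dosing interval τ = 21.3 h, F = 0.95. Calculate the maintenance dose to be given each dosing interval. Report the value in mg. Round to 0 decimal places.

At steady state, F × (Dose/τ) = Css × CL.
Dose = Css × CL × τ / F = 10.2 × 0.4760 × 21.3 / 0.95 = 108.9 mg

109 mg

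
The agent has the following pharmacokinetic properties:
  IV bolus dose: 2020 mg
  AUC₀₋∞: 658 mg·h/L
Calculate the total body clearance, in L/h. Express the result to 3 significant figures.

CL = Dose / AUC = 2020 / 658 = 3.070 L/h

3.07 L/h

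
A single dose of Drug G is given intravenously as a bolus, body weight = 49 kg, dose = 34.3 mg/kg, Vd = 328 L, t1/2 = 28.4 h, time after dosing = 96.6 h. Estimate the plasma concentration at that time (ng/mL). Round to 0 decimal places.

Total dose = 34.3 × 49 = 1681 mg
C₀ = Dose / Vd = 1681 / 328 = 5.125 mg/L
k = ln2 / t½ = 0.693147 / 28.4 = 0.02441 h⁻¹
C = C₀ · e^(−k·t) = 5.125 × e^(−0.02441 × 96.6)
  = 5.125 × 0.09461 = 0.4849 mg/L
Convert: 0.4849 mg/L × 1000 = 484.9 ng/mL

485 ng/mL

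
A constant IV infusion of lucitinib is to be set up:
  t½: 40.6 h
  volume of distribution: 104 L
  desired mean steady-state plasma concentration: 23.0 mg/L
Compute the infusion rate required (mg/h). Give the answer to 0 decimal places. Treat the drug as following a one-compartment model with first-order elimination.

k = ln2 / t½ = 0.693147 / 40.6 = 0.01707 h⁻¹
CL = k × Vd = 0.01707 × 104 = 1.775 L/h
At steady state, infusion rate R₀ = Css × CL = 23.0 × 1.775 = 40.83 mg/h

41 mg/h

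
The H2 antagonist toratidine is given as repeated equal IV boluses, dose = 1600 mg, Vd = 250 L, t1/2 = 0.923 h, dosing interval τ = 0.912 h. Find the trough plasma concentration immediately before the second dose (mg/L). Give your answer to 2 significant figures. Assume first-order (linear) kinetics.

3.2 mg/L

C₀ per dose = Dose / Vd = 1600 / 250 = 6.400 mg/L
k = ln2 / t½ = 0.693147 / 0.923 = 0.7510 h⁻¹
Fraction remaining after one interval: r = e^(−kτ) = e^(−0.7510 × 0.912) = 0.5041
Before dose 2, 1 dose has been given (aged 1τ).
C_trough = C₀ × r = 6.400 × 0.5041 = 3.226 mg/L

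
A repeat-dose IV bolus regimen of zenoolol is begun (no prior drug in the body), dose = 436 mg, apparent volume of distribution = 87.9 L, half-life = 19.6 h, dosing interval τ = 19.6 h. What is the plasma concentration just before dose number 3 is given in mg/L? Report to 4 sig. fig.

C₀ per dose = Dose / Vd = 436 / 87.9 = 4.960 mg/L
k = ln2 / t½ = 0.693147 / 19.6 = 0.03536 h⁻¹
Fraction remaining after one interval: r = e^(−kτ) = e^(−0.03536 × 19.6) = 0.5000
Before dose 3, 2 doses have been given (aged 1τ, 2τ).
C_trough = C₀ × (r + r²) = 4.960 × (0.5000 + 0.2500) = 3.720 mg/L

3.720 mg/L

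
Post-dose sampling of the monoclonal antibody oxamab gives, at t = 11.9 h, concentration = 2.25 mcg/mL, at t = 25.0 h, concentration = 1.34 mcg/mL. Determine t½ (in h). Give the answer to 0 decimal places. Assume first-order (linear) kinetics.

k = ln(C₁/C₂) / (t₂ − t₁) = ln(2.25/1.34) / (25.0 − 11.9)
  = 0.5183 / 13.10 = 0.03956 h⁻¹
t½ = ln2 / k = 0.693147 / 0.03956 = 17.52 h

18 h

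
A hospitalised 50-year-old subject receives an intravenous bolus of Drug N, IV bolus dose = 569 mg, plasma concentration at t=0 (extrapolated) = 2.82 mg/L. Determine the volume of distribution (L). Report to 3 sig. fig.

Vd = Dose / C₀ = 569.0 / 2.82 = 201.8 L

202 L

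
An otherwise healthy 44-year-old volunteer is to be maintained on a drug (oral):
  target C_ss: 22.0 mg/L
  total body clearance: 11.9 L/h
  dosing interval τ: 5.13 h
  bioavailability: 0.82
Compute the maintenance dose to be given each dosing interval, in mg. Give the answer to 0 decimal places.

At steady state, F × (Dose/τ) = Css × CL.
Dose = Css × CL × τ / F = 22.0 × 11.90 × 5.13 / 0.82 = 1638 mg

1638 mg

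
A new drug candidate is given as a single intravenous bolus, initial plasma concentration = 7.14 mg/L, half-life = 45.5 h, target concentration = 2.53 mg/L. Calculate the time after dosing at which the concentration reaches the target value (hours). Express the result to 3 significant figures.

k = ln2 / t½ = 0.693147 / 45.5 = 0.01523 h⁻¹
t = ln(C₀ / C) / k = ln(7.140 / 2.53) / 0.01523
  = ln(2.822) / 0.01523 = 1.037 / 0.01523 = 68.09 h

68.1 h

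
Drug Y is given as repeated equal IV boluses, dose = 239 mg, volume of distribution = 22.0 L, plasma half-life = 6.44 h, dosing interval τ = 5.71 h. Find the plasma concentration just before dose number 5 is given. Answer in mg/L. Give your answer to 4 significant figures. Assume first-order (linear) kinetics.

11.70 mg/L

C₀ per dose = Dose / Vd = 239 / 22.0 = 10.86 mg/L
k = ln2 / t½ = 0.693147 / 6.44 = 0.1076 h⁻¹
Fraction remaining after one interval: r = e^(−kτ) = e^(−0.1076 × 5.71) = 0.5410
Before dose 5, 4 doses have been given (aged 1τ, 2τ, 3τ, 4τ).
C_trough = C₀ × (r + r² + … + r^4) = C₀ × r(1−r^4)/(1−r)
        = 10.86 × 0.5410 × (1 − 0.08566) / (1 − 0.5410) = 11.70 mg/L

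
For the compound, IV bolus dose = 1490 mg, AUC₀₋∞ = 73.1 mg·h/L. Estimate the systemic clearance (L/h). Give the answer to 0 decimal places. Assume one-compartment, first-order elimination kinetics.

CL = Dose / AUC = 1490 / 73.1 = 20.38 L/h

20 L/h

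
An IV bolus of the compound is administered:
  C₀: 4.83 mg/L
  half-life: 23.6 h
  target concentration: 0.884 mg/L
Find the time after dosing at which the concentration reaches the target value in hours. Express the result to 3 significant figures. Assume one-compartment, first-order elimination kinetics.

57.8 h

k = ln2 / t½ = 0.693147 / 23.6 = 0.02937 h⁻¹
t = ln(C₀ / C) / k = ln(4.830 / 0.884) / 0.02937
  = ln(5.464) / 0.02937 = 1.698 / 0.02937 = 57.81 h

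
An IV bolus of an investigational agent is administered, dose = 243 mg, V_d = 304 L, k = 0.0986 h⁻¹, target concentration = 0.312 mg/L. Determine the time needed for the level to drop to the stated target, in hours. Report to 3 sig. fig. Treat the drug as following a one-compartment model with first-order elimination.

C₀ = Dose / Vd = 243.0 / 304 = 0.7993 mg/L
t = ln(C₀ / C) / k = ln(0.7993 / 0.312) / 0.09860
  = ln(2.562) / 0.09860 = 0.9408 / 0.09860 = 9.542 h

9.54 h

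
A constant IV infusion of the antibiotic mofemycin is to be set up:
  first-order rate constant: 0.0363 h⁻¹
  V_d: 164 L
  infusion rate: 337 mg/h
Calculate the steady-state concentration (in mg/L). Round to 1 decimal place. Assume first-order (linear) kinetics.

CL = k × Vd = 0.03630 × 164 = 5.953 L/h
At steady state Css = R₀ / CL = 337 / 5.953 = 56.61 mg/L

56.6 mg/L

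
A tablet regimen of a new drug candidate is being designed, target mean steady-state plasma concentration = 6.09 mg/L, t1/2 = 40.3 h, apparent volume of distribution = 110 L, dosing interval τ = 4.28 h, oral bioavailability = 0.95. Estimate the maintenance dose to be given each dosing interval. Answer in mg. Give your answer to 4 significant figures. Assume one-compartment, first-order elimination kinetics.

k = ln2 / t½ = 0.693147 / 40.3 = 0.01720 h⁻¹
CL = k × Vd = 0.01720 × 110 = 1.892 L/h
At steady state, F × (Dose/τ) = Css × CL.
Dose = Css × CL × τ / F = 6.09 × 1.892 × 4.28 / 0.95 = 51.91 mg

51.91 mg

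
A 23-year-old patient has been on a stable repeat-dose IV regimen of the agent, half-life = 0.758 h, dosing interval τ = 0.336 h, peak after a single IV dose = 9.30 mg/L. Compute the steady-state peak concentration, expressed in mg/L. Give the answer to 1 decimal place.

k = ln2 / t½ = 0.693147 / 0.758 = 0.9144 h⁻¹
e^(−kτ) = e^(−0.9144 × 0.336) = 0.7355
Accumulation ratio R = 1 / (1 − e^(−kτ)) = 1 / (1 − 0.7355) = 3.781
Steady-state peak = C₀ × R = 9.30 × 3.781 = 35.16 mg/L

35.2 mg/L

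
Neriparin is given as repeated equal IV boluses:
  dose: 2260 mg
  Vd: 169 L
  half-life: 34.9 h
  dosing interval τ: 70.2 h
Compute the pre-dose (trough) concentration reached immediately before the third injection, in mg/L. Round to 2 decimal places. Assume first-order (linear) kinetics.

C₀ per dose = Dose / Vd = 2260 / 169 = 13.37 mg/L
k = ln2 / t½ = 0.693147 / 34.9 = 0.01986 h⁻¹
Fraction remaining after one interval: r = e^(−kτ) = e^(−0.01986 × 70.2) = 0.2480
Before dose 3, 2 doses have been given (aged 1τ, 2τ).
C_trough = C₀ × (r + r²) = 13.37 × (0.2480 + 0.06150) = 4.138 mg/L

4.14 mg/L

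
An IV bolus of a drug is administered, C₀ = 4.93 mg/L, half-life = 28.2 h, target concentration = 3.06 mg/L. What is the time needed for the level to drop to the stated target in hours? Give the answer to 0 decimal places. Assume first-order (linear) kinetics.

k = ln2 / t½ = 0.693147 / 28.2 = 0.02458 h⁻¹
t = ln(C₀ / C) / k = ln(4.930 / 3.06) / 0.02458
  = ln(1.611) / 0.02458 = 0.4769 / 0.02458 = 19.40 h

19 h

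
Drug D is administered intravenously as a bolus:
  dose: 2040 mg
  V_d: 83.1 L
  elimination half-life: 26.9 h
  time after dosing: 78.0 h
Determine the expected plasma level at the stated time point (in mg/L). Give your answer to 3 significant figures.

3.29 mg/L

C₀ = Dose / Vd = 2040 / 83.1 = 24.55 mg/L
k = ln2 / t½ = 0.693147 / 26.9 = 0.02577 h⁻¹
C = C₀ · e^(−k·t) = 24.55 × e^(−0.02577 × 78.0)
  = 24.55 × 0.1340 = 3.290 mg/L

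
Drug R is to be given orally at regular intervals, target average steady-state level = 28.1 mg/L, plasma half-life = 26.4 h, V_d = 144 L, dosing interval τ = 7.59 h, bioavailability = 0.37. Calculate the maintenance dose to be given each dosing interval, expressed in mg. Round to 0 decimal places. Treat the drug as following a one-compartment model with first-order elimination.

2179 mg

k = ln2 / t½ = 0.693147 / 26.4 = 0.02626 h⁻¹
CL = k × Vd = 0.02626 × 144 = 3.781 L/h
At steady state, F × (Dose/τ) = Css × CL.
Dose = Css × CL × τ / F = 28.1 × 3.781 × 7.59 / 0.37 = 2179 mg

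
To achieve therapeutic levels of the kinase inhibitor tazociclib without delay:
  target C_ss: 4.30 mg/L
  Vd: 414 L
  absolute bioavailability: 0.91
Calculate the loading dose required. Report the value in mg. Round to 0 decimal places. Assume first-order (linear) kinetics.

LD = Css × Vd / F = 4.30 × 414 / 0.91 = 1956 mg

1956 mg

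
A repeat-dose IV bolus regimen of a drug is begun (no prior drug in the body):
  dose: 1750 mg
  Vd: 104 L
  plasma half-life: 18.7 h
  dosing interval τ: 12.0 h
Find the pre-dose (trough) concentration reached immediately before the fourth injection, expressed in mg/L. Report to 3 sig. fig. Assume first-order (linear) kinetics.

22.1 mg/L

C₀ per dose = Dose / Vd = 1750 / 104 = 16.83 mg/L
k = ln2 / t½ = 0.693147 / 18.7 = 0.03707 h⁻¹
Fraction remaining after one interval: r = e^(−kτ) = e^(−0.03707 × 12.0) = 0.6409
Before dose 4, 3 doses have been given (aged 1τ, 2τ, 3τ).
C_trough = C₀ × (r + r² + … + r^3) = C₀ × r(1−r^3)/(1−r)
        = 16.83 × 0.6409 × (1 − 0.2633) / (1 − 0.6409) = 22.13 mg/L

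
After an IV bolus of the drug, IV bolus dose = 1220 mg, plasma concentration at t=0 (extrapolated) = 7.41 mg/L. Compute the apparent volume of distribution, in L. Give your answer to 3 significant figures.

Vd = Dose / C₀ = 1220 / 7.41 = 164.6 L

165 L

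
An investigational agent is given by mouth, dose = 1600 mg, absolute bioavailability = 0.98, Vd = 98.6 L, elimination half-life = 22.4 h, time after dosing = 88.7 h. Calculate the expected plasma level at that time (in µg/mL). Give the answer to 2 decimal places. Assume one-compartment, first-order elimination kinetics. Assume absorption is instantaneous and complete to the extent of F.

1.02 µg/mL

Amount reaching circulation = F × Dose = 0.98 × 1600 = 1568 mg
C₀ = F·Dose / Vd = 1568 / 98.6 = 15.90 mg/L
k = ln2 / t½ = 0.693147 / 22.4 = 0.03094 h⁻¹
C = C₀ · e^(−k·t) = 15.90 × e^(−0.03094 × 88.7)
  = 15.90 × 0.06429 = 1.022 mg/L
(1.022 mg/L = 1.022 µg/mL)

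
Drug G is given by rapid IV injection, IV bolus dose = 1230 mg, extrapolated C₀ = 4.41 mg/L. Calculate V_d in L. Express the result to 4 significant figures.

Vd = Dose / C₀ = 1230 / 4.41 = 278.9 L

278.9 L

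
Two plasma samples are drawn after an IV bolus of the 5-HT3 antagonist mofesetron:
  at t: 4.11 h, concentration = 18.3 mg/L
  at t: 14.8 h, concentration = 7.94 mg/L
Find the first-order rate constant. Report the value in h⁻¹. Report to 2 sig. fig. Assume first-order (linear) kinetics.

0.078 h⁻¹

k = ln(C₁/C₂) / (t₂ − t₁) = ln(18.3/7.94) / (14.8 − 4.11)
  = 0.8350 / 10.69 = 0.07811 h⁻¹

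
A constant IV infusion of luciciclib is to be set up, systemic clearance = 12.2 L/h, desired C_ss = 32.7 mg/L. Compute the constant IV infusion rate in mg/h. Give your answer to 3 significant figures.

At steady state, infusion rate R₀ = Css × CL = 32.7 × 12.20 = 398.9 mg/h

399 mg/h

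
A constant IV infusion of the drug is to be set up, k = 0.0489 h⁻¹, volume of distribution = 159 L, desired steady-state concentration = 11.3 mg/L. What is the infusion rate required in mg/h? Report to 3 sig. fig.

87.9 mg/h

CL = k × Vd = 0.04890 × 159 = 7.775 L/h
At steady state, infusion rate R₀ = Css × CL = 11.3 × 7.775 = 87.86 mg/h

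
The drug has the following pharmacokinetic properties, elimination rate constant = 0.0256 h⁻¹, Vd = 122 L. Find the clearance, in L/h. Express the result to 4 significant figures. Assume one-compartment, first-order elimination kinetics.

3.123 L/h

CL = k × Vd = 0.0256 × 122 = 3.123 L/h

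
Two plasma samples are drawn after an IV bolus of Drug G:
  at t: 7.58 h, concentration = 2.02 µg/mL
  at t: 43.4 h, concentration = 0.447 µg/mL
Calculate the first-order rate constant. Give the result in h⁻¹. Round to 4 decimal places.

k = ln(C₁/C₂) / (t₂ − t₁) = ln(2.02/0.447) / (43.4 − 7.58)
  = 1.508 / 35.82 = 0.04210 h⁻¹

0.0421 h⁻¹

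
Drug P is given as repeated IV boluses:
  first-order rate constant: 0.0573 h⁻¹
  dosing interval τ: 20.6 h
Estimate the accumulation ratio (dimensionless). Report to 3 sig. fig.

1.44

e^(−kτ) = e^(−0.05730 × 20.6) = 0.3072
Accumulation ratio R = 1 / (1 − e^(−kτ)) = 1 / (1 − 0.3072) = 1.443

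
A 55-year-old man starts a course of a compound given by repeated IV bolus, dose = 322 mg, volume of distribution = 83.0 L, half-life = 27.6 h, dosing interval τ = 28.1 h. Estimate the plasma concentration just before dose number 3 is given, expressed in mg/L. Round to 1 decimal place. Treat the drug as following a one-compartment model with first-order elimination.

2.9 mg/L

C₀ per dose = Dose / Vd = 322 / 83.0 = 3.880 mg/L
k = ln2 / t½ = 0.693147 / 27.6 = 0.02511 h⁻¹
Fraction remaining after one interval: r = e^(−kτ) = e^(−0.02511 × 28.1) = 0.4938
Before dose 3, 2 doses have been given (aged 1τ, 2τ).
C_trough = C₀ × (r + r²) = 3.880 × (0.4938 + 0.2438) = 2.862 mg/L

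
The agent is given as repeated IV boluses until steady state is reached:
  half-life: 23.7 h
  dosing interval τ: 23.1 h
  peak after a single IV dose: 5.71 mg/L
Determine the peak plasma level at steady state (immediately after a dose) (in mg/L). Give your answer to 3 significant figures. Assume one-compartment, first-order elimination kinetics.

11.6 mg/L

k = ln2 / t½ = 0.693147 / 23.7 = 0.02925 h⁻¹
e^(−kτ) = e^(−0.02925 × 23.1) = 0.5088
Accumulation ratio R = 1 / (1 − e^(−kτ)) = 1 / (1 − 0.5088) = 2.036
Steady-state peak = C₀ × R = 5.71 × 2.036 = 11.63 mg/L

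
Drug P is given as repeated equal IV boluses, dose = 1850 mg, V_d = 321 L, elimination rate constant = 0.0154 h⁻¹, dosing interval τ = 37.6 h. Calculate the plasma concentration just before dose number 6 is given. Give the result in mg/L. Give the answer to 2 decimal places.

6.94 mg/L

C₀ per dose = Dose / Vd = 1850 / 321 = 5.763 mg/L
Fraction remaining after one interval: r = e^(−kτ) = e^(−0.01540 × 37.6) = 0.5604
Before dose 6, 5 doses have been given (aged 1τ, 2τ, 3τ, 4τ, 5τ).
C_trough = C₀ × (r + r² + … + r^5) = C₀ × r(1−r^5)/(1−r)
        = 5.763 × 0.5604 × (1 − 0.05527) / (1 − 0.5604) = 6.941 mg/L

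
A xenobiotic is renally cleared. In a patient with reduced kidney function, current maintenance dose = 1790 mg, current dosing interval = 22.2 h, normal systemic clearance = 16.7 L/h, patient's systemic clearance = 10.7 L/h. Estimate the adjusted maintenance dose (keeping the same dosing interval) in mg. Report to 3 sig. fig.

1150 mg

To keep the same average steady-state level, dosing rate must scale with clearance.
CL ratio = 10.7 / 16.7 = 0.6407
New dose (same interval) = 1790 × 0.6407 = 1147 mg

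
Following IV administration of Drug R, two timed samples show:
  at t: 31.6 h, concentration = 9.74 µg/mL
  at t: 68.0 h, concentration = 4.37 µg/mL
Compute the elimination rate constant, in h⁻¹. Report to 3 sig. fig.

k = ln(C₁/C₂) / (t₂ − t₁) = ln(9.74/4.37) / (68.0 − 31.6)
  = 0.8015 / 36.40 = 0.02202 h⁻¹

0.0220 h⁻¹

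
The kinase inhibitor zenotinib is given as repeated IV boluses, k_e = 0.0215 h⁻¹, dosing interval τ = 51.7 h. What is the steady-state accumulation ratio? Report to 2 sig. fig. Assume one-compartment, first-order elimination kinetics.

e^(−kτ) = e^(−0.02150 × 51.7) = 0.3290
Accumulation ratio R = 1 / (1 − e^(−kτ)) = 1 / (1 − 0.3290) = 1.490

1.5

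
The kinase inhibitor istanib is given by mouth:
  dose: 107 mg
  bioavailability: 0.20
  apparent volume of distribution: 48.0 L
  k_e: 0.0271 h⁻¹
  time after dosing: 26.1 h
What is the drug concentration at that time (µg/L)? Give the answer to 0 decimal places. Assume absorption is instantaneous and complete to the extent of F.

220 µg/L

Amount reaching circulation = F × Dose = 0.20 × 107.0 = 21.40 mg
C₀ = F·Dose / Vd = 21.40 / 48.0 = 0.4458 mg/L
C = C₀ · e^(−k·t) = 0.4458 × e^(−0.02710 × 26.1)
  = 0.4458 × 0.4930 = 0.2198 mg/L
Convert: 0.2198 mg/L × 1000 = 219.8 µg/L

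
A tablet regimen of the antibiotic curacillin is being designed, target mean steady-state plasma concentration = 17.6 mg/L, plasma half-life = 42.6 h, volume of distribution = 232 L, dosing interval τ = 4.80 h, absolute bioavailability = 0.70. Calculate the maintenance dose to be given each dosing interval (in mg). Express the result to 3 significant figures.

456 mg

k = ln2 / t½ = 0.693147 / 42.6 = 0.01627 h⁻¹
CL = k × Vd = 0.01627 × 232 = 3.775 L/h
At steady state, F × (Dose/τ) = Css × CL.
Dose = Css × CL × τ / F = 17.6 × 3.775 × 4.80 / 0.70 = 455.6 mg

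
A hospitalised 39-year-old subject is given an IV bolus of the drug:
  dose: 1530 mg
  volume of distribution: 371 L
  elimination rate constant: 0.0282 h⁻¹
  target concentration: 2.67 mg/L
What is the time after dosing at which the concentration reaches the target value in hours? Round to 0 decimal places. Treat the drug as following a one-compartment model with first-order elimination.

C₀ = Dose / Vd = 1530 / 371 = 4.124 mg/L
t = ln(C₀ / C) / k = ln(4.124 / 2.67) / 0.02820
  = ln(1.545) / 0.02820 = 0.4350 / 0.02820 = 15.43 h

15 h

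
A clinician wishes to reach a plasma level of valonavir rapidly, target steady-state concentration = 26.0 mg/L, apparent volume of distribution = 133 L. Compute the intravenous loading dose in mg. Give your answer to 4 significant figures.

3458 mg

LD = Css × Vd = 26.0 × 133 = 3458 mg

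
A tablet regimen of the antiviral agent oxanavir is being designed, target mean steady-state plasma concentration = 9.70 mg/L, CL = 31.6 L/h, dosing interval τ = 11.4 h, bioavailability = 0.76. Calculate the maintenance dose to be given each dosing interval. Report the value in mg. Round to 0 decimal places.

At steady state, F × (Dose/τ) = Css × CL.
Dose = Css × CL × τ / F = 9.70 × 31.60 × 11.4 / 0.76 = 4598 mg

4598 mg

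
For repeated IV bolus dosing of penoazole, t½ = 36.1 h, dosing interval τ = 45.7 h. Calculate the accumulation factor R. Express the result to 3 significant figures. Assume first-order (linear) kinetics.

1.71

k = ln2 / t½ = 0.693147 / 36.1 = 0.01920 h⁻¹
e^(−kτ) = e^(−0.01920 × 45.7) = 0.4158
Accumulation ratio R = 1 / (1 − e^(−kτ)) = 1 / (1 − 0.4158) = 1.712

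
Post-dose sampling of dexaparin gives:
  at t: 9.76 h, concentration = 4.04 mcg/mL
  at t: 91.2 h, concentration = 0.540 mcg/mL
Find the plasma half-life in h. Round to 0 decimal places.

28 h

k = ln(C₁/C₂) / (t₂ − t₁) = ln(4.04/0.540) / (91.2 − 9.76)
  = 2.012 / 81.44 = 0.02471 h⁻¹
t½ = ln2 / k = 0.693147 / 0.02471 = 28.05 h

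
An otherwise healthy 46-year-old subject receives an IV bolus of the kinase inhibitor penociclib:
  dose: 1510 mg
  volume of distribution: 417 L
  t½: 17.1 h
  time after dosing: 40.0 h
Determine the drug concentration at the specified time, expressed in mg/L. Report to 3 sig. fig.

C₀ = Dose / Vd = 1510 / 417 = 3.621 mg/L
k = ln2 / t½ = 0.693147 / 17.1 = 0.04053 h⁻¹
C = C₀ · e^(−k·t) = 3.621 × e^(−0.04053 × 40.0)
  = 3.621 × 0.1977 = 0.7159 mg/L

0.716 mg/L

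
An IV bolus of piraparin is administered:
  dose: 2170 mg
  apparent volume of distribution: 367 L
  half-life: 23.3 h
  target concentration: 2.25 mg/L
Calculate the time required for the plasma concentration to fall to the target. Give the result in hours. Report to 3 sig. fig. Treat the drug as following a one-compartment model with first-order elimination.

32.5 h

C₀ = Dose / Vd = 2170 / 367 = 5.913 mg/L
k = ln2 / t½ = 0.693147 / 23.3 = 0.02975 h⁻¹
t = ln(C₀ / C) / k = ln(5.913 / 2.25) / 0.02975
  = ln(2.628) / 0.02975 = 0.9662 / 0.02975 = 32.48 h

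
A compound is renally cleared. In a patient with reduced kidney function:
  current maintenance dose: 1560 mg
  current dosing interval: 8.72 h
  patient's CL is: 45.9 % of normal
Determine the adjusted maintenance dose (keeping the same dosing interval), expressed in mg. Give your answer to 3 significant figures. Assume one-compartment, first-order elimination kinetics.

To keep the same average steady-state level, dosing rate must scale with clearance.
CL ratio = 45.9 / 100 = 0.4590
New dose (same interval) = 1560 × 0.4590 = 716.0 mg

716 mg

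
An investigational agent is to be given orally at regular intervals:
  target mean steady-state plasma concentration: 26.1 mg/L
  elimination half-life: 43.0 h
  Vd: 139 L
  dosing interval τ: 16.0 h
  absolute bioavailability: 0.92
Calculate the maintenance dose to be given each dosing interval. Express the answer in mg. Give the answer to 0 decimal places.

k = ln2 / t½ = 0.693147 / 43.0 = 0.01612 h⁻¹
CL = k × Vd = 0.01612 × 139 = 2.241 L/h
At steady state, F × (Dose/τ) = Css × CL.
Dose = Css × CL × τ / F = 26.1 × 2.241 × 16.0 / 0.92 = 1017 mg

1017 mg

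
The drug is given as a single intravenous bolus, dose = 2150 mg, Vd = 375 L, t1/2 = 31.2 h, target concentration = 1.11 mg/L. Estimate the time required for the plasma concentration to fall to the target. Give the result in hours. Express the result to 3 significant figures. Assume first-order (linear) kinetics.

73.9 h

C₀ = Dose / Vd = 2150 / 375 = 5.733 mg/L
k = ln2 / t½ = 0.693147 / 31.2 = 0.02222 h⁻¹
t = ln(C₀ / C) / k = ln(5.733 / 1.11) / 0.02222
  = ln(5.165) / 0.02222 = 1.642 / 0.02222 = 73.90 h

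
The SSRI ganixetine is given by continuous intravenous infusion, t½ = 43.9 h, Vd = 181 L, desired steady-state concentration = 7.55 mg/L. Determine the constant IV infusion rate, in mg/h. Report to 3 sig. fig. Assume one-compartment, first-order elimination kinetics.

21.6 mg/h

k = ln2 / t½ = 0.693147 / 43.9 = 0.01579 h⁻¹
CL = k × Vd = 0.01579 × 181 = 2.858 L/h
At steady state, infusion rate R₀ = Css × CL = 7.55 × 2.858 = 21.58 mg/h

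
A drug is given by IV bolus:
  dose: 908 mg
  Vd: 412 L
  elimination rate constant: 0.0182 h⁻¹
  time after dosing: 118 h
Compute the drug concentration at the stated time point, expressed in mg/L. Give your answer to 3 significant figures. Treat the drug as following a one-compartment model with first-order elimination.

0.257 mg/L

C₀ = Dose / Vd = 908.0 / 412 = 2.204 mg/L
C = C₀ · e^(−k·t) = 2.204 × e^(−0.01820 × 118)
  = 2.204 × 0.1168 = 0.2574 mg/L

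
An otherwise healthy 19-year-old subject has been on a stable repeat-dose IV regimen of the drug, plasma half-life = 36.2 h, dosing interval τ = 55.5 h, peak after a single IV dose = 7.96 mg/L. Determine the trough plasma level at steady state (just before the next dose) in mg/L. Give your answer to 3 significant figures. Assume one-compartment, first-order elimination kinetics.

4.20 mg/L

k = ln2 / t½ = 0.693147 / 36.2 = 0.01915 h⁻¹
e^(−kτ) = e^(−0.01915 × 55.5) = 0.3455
Accumulation ratio R = 1 / (1 − e^(−kτ)) = 1 / (1 − 0.3455) = 1.528
Steady-state trough = C₀ × R × e^(−kτ) = 7.96 × 1.528 × 0.3455 = 4.202 mg/L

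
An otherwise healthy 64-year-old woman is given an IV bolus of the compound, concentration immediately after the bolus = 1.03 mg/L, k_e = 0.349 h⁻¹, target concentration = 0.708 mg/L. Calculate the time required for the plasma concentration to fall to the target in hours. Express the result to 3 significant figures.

t = ln(C₀ / C) / k = ln(1.030 / 0.708) / 0.3490
  = ln(1.455) / 0.3490 = 0.3750 / 0.3490 = 1.074 h

1.07 h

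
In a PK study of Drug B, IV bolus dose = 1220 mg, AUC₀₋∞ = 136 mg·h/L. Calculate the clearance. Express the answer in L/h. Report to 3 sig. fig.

8.97 L/h

CL = Dose / AUC = 1220 / 136 = 8.971 L/h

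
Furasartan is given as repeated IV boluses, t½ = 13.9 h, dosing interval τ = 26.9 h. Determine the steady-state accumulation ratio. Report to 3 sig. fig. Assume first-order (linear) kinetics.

1.35

k = ln2 / t½ = 0.693147 / 13.9 = 0.04987 h⁻¹
e^(−kτ) = e^(−0.04987 × 26.9) = 0.2615
Accumulation ratio R = 1 / (1 − e^(−kτ)) = 1 / (1 − 0.2615) = 1.354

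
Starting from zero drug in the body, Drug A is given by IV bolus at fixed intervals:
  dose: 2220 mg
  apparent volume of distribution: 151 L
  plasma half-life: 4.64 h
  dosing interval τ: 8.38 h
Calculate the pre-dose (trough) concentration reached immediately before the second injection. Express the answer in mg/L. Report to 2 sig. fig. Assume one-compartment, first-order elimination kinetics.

4.2 mg/L

C₀ per dose = Dose / Vd = 2220 / 151 = 14.70 mg/L
k = ln2 / t½ = 0.693147 / 4.64 = 0.1494 h⁻¹
Fraction remaining after one interval: r = e^(−kτ) = e^(−0.1494 × 8.38) = 0.2859
Before dose 2, 1 dose has been given (aged 1τ).
C_trough = C₀ × r = 14.70 × 0.2859 = 4.203 mg/L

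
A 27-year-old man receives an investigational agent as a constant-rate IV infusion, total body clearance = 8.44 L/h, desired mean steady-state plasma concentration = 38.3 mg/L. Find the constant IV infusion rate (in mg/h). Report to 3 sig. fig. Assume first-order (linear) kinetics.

323 mg/h

At steady state, infusion rate R₀ = Css × CL = 38.3 × 8.440 = 323.3 mg/h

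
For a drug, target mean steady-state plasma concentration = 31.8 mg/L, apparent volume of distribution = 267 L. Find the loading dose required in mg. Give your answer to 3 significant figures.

LD = Css × Vd = 31.8 × 267 = 8491 mg

8490 mg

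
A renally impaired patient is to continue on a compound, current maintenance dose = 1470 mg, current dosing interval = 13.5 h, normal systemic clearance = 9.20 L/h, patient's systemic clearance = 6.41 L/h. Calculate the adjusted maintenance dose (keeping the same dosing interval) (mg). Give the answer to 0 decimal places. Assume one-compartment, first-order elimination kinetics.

To keep the same average steady-state level, dosing rate must scale with clearance.
CL ratio = 6.41 / 9.20 = 0.6967
New dose (same interval) = 1470 × 0.6967 = 1024 mg

1024 mg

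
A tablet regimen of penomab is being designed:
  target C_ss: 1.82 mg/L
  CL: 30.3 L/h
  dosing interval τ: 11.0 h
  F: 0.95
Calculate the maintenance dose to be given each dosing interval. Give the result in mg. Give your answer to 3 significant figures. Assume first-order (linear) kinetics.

At steady state, F × (Dose/τ) = Css × CL.
Dose = Css × CL × τ / F = 1.82 × 30.30 × 11.0 / 0.95 = 638.5 mg

639 mg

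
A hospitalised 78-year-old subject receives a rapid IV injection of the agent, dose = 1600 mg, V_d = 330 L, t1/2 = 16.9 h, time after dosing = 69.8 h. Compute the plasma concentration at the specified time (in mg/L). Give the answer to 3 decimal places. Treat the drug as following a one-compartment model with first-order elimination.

0.277 mg/L

C₀ = Dose / Vd = 1600 / 330 = 4.848 mg/L
k = ln2 / t½ = 0.693147 / 16.9 = 0.04101 h⁻¹
C = C₀ · e^(−k·t) = 4.848 × e^(−0.04101 × 69.8)
  = 4.848 × 0.05713 = 0.2770 mg/L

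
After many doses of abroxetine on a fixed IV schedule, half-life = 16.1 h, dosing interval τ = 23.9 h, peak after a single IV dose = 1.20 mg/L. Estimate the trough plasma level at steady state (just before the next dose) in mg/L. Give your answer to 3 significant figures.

k = ln2 / t½ = 0.693147 / 16.1 = 0.04305 h⁻¹
e^(−kτ) = e^(−0.04305 × 23.9) = 0.3574
Accumulation ratio R = 1 / (1 − e^(−kτ)) = 1 / (1 − 0.3574) = 1.556
Steady-state trough = C₀ × R × e^(−kτ) = 1.20 × 1.556 × 0.3574 = 0.6673 mg/L

0.667 mg/L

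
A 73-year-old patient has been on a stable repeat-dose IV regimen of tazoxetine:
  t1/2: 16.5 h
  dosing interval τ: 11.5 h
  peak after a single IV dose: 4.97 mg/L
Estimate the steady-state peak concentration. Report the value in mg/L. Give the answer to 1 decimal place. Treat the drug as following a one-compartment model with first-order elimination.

13.0 mg/L

k = ln2 / t½ = 0.693147 / 16.5 = 0.04201 h⁻¹
e^(−kτ) = e^(−0.04201 × 11.5) = 0.6169
Accumulation ratio R = 1 / (1 − e^(−kτ)) = 1 / (1 − 0.6169) = 2.610
Steady-state peak = C₀ × R = 4.97 × 2.610 = 12.97 mg/L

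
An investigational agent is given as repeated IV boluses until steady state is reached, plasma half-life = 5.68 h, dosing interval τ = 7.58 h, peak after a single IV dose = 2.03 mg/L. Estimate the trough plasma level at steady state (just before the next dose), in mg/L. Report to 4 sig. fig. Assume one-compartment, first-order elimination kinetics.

k = ln2 / t½ = 0.693147 / 5.68 = 0.1220 h⁻¹
e^(−kτ) = e^(−0.1220 × 7.58) = 0.3966
Accumulation ratio R = 1 / (1 − e^(−kτ)) = 1 / (1 − 0.3966) = 1.657
Steady-state trough = C₀ × R × e^(−kτ) = 2.03 × 1.657 × 0.3966 = 1.334 mg/L

1.334 mg/L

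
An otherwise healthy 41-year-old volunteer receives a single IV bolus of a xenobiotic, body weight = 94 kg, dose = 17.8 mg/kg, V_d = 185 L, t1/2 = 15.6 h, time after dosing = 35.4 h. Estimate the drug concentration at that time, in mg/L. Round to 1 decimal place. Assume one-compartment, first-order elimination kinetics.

1.9 mg/L

Total dose = 17.8 × 94 = 1673 mg
C₀ = Dose / Vd = 1673 / 185 = 9.043 mg/L
k = ln2 / t½ = 0.693147 / 15.6 = 0.04443 h⁻¹
C = C₀ · e^(−k·t) = 9.043 × e^(−0.04443 × 35.4)
  = 9.043 × 0.2075 = 1.876 mg/L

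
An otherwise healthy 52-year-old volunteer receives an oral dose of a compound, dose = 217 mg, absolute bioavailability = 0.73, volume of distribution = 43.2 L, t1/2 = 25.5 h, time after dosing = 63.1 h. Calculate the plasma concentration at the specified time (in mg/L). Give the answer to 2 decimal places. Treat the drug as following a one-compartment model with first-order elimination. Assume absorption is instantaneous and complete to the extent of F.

0.66 mg/L

Amount reaching circulation = F × Dose = 0.73 × 217.0 = 158.4 mg
C₀ = F·Dose / Vd = 158.4 / 43.2 = 3.667 mg/L
k = ln2 / t½ = 0.693147 / 25.5 = 0.02718 h⁻¹
C = C₀ · e^(−k·t) = 3.667 × e^(−0.02718 × 63.1)
  = 3.667 × 0.1800 = 0.6601 mg/L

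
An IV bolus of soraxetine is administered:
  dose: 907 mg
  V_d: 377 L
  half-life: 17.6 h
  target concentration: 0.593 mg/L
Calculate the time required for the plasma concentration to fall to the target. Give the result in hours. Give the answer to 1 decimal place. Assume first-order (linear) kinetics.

C₀ = Dose / Vd = 907.0 / 377 = 2.406 mg/L
k = ln2 / t½ = 0.693147 / 17.6 = 0.03938 h⁻¹
t = ln(C₀ / C) / k = ln(2.406 / 0.593) / 0.03938
  = ln(4.057) / 0.03938 = 1.400 / 0.03938 = 35.55 h

35.6 h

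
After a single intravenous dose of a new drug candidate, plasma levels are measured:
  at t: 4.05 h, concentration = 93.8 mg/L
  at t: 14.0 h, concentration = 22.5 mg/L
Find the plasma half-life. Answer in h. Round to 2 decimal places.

k = ln(C₁/C₂) / (t₂ − t₁) = ln(93.8/22.5) / (14.0 − 4.05)
  = 1.428 / 9.950 = 0.1435 h⁻¹
t½ = ln2 / k = 0.693147 / 0.1435 = 4.830 h

4.83 h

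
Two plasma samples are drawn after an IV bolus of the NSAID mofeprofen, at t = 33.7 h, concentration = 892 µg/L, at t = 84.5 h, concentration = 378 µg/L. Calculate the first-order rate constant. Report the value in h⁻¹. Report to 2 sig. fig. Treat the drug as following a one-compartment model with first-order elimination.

k = ln(C₁/C₂) / (t₂ − t₁) = ln(892/378) / (84.5 − 33.7)
  = 0.8586 / 50.80 = 0.01690 h⁻¹

0.017 h⁻¹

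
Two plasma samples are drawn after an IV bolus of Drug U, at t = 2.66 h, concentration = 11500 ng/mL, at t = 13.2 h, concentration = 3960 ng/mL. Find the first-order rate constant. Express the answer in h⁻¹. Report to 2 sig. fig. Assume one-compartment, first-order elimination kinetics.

0.10 h⁻¹

k = ln(C₁/C₂) / (t₂ − t₁) = ln(11500/3960) / (13.2 − 2.66)
  = 1.066 / 10.54 = 0.1011 h⁻¹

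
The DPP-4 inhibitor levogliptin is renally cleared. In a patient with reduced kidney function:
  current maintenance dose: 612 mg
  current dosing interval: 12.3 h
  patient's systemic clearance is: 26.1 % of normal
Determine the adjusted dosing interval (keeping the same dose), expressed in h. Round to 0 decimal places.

To keep the same average steady-state level, dosing rate must scale with clearance.
CL ratio = 26.1 / 100 = 0.2610
New interval (same dose) = 12.3 / 0.2610 = 47.13 h

47 h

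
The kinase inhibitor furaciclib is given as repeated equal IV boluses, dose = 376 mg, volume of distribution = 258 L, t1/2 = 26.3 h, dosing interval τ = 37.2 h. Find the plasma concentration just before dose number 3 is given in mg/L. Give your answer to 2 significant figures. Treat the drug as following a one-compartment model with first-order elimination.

C₀ per dose = Dose / Vd = 376 / 258 = 1.457 mg/L
k = ln2 / t½ = 0.693147 / 26.3 = 0.02636 h⁻¹
Fraction remaining after one interval: r = e^(−kτ) = e^(−0.02636 × 37.2) = 0.3751
Before dose 3, 2 doses have been given (aged 1τ, 2τ).
C_trough = C₀ × (r + r²) = 1.457 × (0.3751 + 0.1407) = 0.7515 mg/L

0.75 mg/L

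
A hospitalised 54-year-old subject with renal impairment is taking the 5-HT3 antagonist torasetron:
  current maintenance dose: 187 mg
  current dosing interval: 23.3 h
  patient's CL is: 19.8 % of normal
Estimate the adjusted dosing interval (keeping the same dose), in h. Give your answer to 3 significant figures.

To keep the same average steady-state level, dosing rate must scale with clearance.
CL ratio = 19.8 / 100 = 0.1980
New interval (same dose) = 23.3 / 0.1980 = 117.7 h

118 h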